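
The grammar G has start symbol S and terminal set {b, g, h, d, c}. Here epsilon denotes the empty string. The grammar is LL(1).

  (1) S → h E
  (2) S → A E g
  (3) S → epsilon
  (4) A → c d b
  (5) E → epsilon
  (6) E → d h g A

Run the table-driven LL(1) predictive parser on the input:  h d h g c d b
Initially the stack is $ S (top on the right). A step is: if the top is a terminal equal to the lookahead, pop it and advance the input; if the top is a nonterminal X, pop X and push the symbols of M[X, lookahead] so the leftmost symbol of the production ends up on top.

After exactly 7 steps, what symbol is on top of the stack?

c

step 1: stack=$ S  input=h d h g c d b $  — expand S → h E
step 2: stack=$ E h  input=h d h g c d b $  — match h
step 3: stack=$ E  input=d h g c d b $  — expand E → d h g A
step 4: stack=$ A g h d  input=d h g c d b $  — match d
step 5: stack=$ A g h  input=h g c d b $  — match h
step 6: stack=$ A g  input=g c d b $  — match g
step 7: stack=$ A  input=c d b $  — expand A → c d b
Stack after step 7: $ b d c (top = c).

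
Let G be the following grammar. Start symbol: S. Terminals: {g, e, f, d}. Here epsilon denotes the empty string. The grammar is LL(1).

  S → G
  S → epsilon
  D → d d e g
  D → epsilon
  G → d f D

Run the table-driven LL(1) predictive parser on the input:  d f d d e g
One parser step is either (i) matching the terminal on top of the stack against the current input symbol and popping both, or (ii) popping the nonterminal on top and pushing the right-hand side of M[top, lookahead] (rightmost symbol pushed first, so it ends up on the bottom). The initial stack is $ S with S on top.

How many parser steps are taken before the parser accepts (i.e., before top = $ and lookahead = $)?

9

step 1: stack=$ S  input=d f d d e g $  — expand S → G
step 2: stack=$ G  input=d f d d e g $  — expand G → d f D
step 3: stack=$ D f d  input=d f d d e g $  — match d
step 4: stack=$ D f  input=f d d e g $  — match f
step 5: stack=$ D  input=d d e g $  — expand D → d d e g
step 6: stack=$ g e d d  input=d d e g $  — match d
step 7: stack=$ g e d  input=d e g $  — match d
step 8: stack=$ g e  input=e g $  — match e
step 9: stack=$ g  input=g $  — match g
Accept reached after 9 steps.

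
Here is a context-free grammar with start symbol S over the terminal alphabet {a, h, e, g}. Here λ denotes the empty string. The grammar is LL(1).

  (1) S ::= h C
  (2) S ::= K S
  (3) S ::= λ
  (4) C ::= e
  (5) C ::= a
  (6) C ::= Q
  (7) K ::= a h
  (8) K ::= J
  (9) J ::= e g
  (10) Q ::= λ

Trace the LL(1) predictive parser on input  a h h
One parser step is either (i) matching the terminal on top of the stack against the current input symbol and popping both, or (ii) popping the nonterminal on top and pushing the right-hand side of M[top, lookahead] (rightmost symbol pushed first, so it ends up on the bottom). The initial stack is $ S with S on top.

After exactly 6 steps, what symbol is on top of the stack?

step 1: stack=$ S  input=a h h $  — expand S ::= K S
step 2: stack=$ S K  input=a h h $  — expand K ::= a h
step 3: stack=$ S h a  input=a h h $  — match a
step 4: stack=$ S h  input=h h $  — match h
step 5: stack=$ S  input=h $  — expand S ::= h C
step 6: stack=$ C h  input=h $  — match h
Stack after step 6: $ C (top = C).

C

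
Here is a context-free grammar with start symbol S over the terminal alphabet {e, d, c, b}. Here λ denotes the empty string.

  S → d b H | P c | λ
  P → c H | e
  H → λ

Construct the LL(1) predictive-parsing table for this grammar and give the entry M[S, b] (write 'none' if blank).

none

FIRST(P): from P→c H we get {c}; from P→e we get {e}. So FIRST(P) = {c, e}.
FIRST(H): from H→λ we get {λ}. So FIRST(H) = {λ}.
FIRST(S): from S→d b H we get {d}; from S→P c we get {c, e}; from S→λ we get {λ}. So FIRST(S) = {λ, c, d, e}.
FOLLOW(S) includes $ since S is the start symbol.
FOLLOW(S): S appears on no right-hand side. Thus FOLLOW(S) = {$}.
For S → d b H: FIRST(d b H) = {d}, so it goes in M[S, t] for t ∈ {d}.
For S → P c: FIRST(P c) = {c, e}, so it goes in M[S, t] for t ∈ {c, e}.
For S → λ: FIRST(λ) = {λ}, so it goes in M[S, t] for t ∈ {}; since λ ∈ FIRST, also for every t ∈ FOLLOW(S) = {$}.
None of these place a production in M[S, b].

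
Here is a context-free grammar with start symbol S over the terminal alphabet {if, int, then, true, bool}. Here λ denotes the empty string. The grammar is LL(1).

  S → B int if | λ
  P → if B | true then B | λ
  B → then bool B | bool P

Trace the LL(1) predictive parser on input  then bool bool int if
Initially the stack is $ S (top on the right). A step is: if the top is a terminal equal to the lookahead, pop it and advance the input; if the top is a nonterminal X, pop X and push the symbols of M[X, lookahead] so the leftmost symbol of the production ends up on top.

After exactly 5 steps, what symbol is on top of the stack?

bool

step 1: stack=$ S  input=then bool bool int if $  — expand S → B int if
step 2: stack=$ if int B  input=then bool bool int if $  — expand B → then bool B
step 3: stack=$ if int B bool then  input=then bool bool int if $  — match then
step 4: stack=$ if int B bool  input=bool bool int if $  — match bool
step 5: stack=$ if int B  input=bool int if $  — expand B → bool P
Stack after step 5: $ if int P bool (top = bool).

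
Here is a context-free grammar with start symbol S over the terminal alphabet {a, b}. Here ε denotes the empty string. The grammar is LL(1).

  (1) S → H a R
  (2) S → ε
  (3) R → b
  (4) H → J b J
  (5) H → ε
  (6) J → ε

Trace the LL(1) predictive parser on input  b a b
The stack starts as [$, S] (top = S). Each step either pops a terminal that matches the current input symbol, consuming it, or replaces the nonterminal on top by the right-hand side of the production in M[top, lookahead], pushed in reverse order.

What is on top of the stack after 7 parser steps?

b

     Stack        Input    Action
  1  $ S          b a b $  expand S → H a R
  2  $ R a H      b a b $  expand H → J b J
  3  $ R a J b J  b a b $  expand J → ε
  4  $ R a J b    b a b $  match b
  5  $ R a J      a b $    expand J → ε
  6  $ R a        a b $    match a
  7  $ R          b $      expand R → b
Stack after step 7: $ b (top = b).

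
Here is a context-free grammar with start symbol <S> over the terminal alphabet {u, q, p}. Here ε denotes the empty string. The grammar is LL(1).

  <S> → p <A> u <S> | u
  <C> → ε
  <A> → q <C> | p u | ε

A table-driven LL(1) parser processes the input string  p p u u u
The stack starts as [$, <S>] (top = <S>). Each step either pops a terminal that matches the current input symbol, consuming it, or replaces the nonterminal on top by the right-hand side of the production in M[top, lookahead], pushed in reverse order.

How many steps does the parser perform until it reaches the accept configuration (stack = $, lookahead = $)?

8

step 1: stack=$ <S>  input=p p u u u $  — expand <S> → p <A> u <S>
step 2: stack=$ <S> u <A> p  input=p p u u u $  — match p
step 3: stack=$ <S> u <A>  input=p u u u $  — expand <A> → p u
step 4: stack=$ <S> u u p  input=p u u u $  — match p
step 5: stack=$ <S> u u  input=u u u $  — match u
step 6: stack=$ <S> u  input=u u $  — match u
step 7: stack=$ <S>  input=u $  — expand <S> → u
step 8: stack=$ u  input=u $  — match u
Accept reached after 8 steps.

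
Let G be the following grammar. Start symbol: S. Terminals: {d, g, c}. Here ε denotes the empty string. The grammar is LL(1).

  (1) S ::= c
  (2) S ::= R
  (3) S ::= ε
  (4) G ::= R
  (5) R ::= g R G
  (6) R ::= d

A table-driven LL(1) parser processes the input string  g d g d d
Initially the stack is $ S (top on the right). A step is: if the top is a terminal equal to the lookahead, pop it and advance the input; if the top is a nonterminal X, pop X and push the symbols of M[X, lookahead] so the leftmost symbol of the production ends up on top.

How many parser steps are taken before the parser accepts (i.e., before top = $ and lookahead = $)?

      Stack    Input        Action
   1  $ S      g d g d d $  expand S ::= R
   2  $ R      g d g d d $  expand R ::= g R G
   3  $ G R g  g d g d d $  match g
   4  $ G R    d g d d $    expand R ::= d
   5  $ G d    d g d d $    match d
   6  $ G      g d d $      expand G ::= R
   7  $ R      g d d $      expand R ::= g R G
   8  $ G R g  g d d $      match g
   9  $ G R    d d $        expand R ::= d
  10  $ G d    d d $        match d
  11  $ G      d $          expand G ::= R
  12  $ R      d $          expand R ::= d
  13  $ d      d $          match d
Accept reached after 13 steps.

13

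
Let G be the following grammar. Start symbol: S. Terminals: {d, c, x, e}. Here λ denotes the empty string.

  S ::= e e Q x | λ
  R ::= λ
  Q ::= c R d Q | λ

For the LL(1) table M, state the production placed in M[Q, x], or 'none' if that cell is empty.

FIRST(S) = {λ, e}
FIRST(R) = {λ}
FIRST(Q) = {λ, c}
FOLLOW(S) includes $ since S is the start symbol.
FOLLOW(Q): in S::=e e Q x, Q is followed by x with FIRST {x}; in Q::=c R d Q, the suffix after Q is empty (adds nothing new). Thus FOLLOW(Q) = {x}.
For Q ::= c R d Q: FIRST(c R d Q) = {c}, so it goes in M[Q, t] for t ∈ {c}.
For Q ::= λ: FIRST(λ) = {λ}, so it goes in M[Q, t] for t ∈ {}; since λ ∈ FIRST, also for every t ∈ FOLLOW(Q) = {x}.

Q ::= λ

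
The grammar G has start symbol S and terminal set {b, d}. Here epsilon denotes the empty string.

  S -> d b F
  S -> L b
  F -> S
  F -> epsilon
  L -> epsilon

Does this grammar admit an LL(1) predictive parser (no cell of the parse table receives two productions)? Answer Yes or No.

Yes

FIRST(S) = {b, d}
FIRST(F) = {epsilon, b, d}
FIRST(L) = {epsilon}
FOLLOW(S) = {$}
FOLLOW(F) = {$}
FOLLOW(L) = {b}
Each cell of M receives at most one production.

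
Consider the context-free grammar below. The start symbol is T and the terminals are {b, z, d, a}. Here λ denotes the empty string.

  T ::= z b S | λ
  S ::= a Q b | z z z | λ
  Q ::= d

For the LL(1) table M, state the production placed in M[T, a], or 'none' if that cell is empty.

FIRST(T): from T::=z b S we get {z}; from T::=λ we get {λ}. So FIRST(T) = {λ, z}.
FIRST(S): from S::=a Q b we get {a}; from S::=z z z we get {z}; from S::=λ we get {λ}. So FIRST(S) = {λ, a, z}.
FIRST(Q): from Q::=d we get {d}. So FIRST(Q) = {d}.
FOLLOW(T) includes $ since T is the start symbol.
FOLLOW(T): T appears on no right-hand side. Thus FOLLOW(T) = {$}.
For T ::= z b S: FIRST(z b S) = {z}, so it goes in M[T, t] for t ∈ {z}.
For T ::= λ: FIRST(λ) = {λ}, so it goes in M[T, t] for t ∈ {}; since λ ∈ FIRST, also for every t ∈ FOLLOW(T) = {$}.
None of these place a production in M[T, a].

none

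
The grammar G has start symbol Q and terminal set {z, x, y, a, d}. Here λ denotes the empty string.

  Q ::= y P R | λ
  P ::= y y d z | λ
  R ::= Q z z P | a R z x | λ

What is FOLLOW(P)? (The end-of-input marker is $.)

{$, a, y, z}

FIRST(Q) = {λ, y}
FIRST(P) = {λ, y}
FIRST(R) = {λ, a, y, z}  (via Q z z P)
FOLLOW(Q) includes $ since Q is the start symbol.
FOLLOW(Q): in R::=Q z z P, Q is followed by z z P with FIRST {z}. Thus FOLLOW(Q) = {$, z}.
FOLLOW(R): in Q::=y P R, the suffix after R is empty, so FOLLOW(R) ⊇ FOLLOW(Q) = {$, z}; in R::=a R z x, R is followed by z x with FIRST {z}. Thus FOLLOW(R) = {$, z}.
FOLLOW(P): in Q::=y P R, P is followed by R with FIRST {λ, a, y, z}; in Q::=y P R, the suffix after P is nullable, so FOLLOW(P) ⊇ FOLLOW(Q) = {$, z}; in R::=Q z z P, the suffix after P is empty, so FOLLOW(P) ⊇ FOLLOW(R) = {$, z}. Thus FOLLOW(P) = {$, a, y, z}.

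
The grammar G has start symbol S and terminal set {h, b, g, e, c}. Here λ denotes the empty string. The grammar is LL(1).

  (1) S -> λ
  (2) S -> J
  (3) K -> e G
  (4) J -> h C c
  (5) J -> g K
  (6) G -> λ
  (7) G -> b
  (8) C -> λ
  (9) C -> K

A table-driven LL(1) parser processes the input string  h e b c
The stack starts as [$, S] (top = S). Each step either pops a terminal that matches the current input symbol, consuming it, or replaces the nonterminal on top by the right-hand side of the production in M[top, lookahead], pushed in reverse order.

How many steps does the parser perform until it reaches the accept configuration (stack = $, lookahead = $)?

9

     Stack    Input      Action
  1  $ S      h e b c $  expand S -> J
  2  $ J      h e b c $  expand J -> h C c
  3  $ c C h  h e b c $  match h
  4  $ c C    e b c $    expand C -> K
  5  $ c K    e b c $    expand K -> e G
  6  $ c G e  e b c $    match e
  7  $ c G    b c $      expand G -> b
  8  $ c b    b c $      match b
  9  $ c      c $        match c
Accept reached after 9 steps.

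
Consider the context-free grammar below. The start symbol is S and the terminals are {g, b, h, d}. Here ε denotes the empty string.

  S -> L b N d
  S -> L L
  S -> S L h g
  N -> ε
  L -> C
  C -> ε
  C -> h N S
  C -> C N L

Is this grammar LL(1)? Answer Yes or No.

FIRST(S) = {ε, b, h}
FIRST(N) = {ε}
FIRST(L) = {ε, h}
FIRST(C) = {ε, h}
FOLLOW(S) = {$, b, h}
FOLLOW(N) = {$, b, d, h}
FOLLOW(L) = {$, b, h}
FOLLOW(C) = {$, b, h}
Cell M[C, $] receives both C -> ε and C -> C N L — the grammar is not LL(1).

No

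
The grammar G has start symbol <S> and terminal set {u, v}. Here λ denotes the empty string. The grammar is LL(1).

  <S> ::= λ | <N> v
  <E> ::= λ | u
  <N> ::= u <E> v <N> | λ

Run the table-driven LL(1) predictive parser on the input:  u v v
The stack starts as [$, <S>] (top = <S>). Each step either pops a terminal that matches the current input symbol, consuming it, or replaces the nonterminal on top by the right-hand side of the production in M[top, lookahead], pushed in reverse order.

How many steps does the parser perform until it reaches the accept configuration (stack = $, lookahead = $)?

step 1: stack=$ <S>  input=u v v $  — expand <S> ::= <N> v
step 2: stack=$ v <N>  input=u v v $  — expand <N> ::= u <E> v <N>
step 3: stack=$ v <N> v <E> u  input=u v v $  — match u
step 4: stack=$ v <N> v <E>  input=v v $  — expand <E> ::= λ
step 5: stack=$ v <N> v  input=v v $  — match v
step 6: stack=$ v <N>  input=v $  — expand <N> ::= λ
step 7: stack=$ v  input=v $  — match v
Accept reached after 7 steps.

7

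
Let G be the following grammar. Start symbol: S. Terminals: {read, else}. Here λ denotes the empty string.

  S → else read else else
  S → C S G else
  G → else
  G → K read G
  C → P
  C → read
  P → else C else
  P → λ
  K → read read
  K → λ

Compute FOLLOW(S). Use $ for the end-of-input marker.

{$, else, read}

FIRST(P): from P→else C else we get {else}; from P→λ we get {λ}. So FIRST(P) = {λ, else}.
FIRST(K): from K→read read we get {read}; from K→λ we get {λ}. So FIRST(K) = {λ, read}.
FIRST(G): from G→else we get {else}; from G→K read G we get {read}. So FIRST(G) = {else, read}.
FIRST(C): from C→P we get {λ, else}; from C→read we get {read}. So FIRST(C) = {λ, else, read}.
FIRST(S): from S→else read else else we get {else}; from S→C S G else we get {else, read}. So FIRST(S) = {else, read}.
FOLLOW(S) includes $ since S is the start symbol.
FOLLOW(S): in S→C S G else, S is followed by G else with FIRST {else, read}. Thus FOLLOW(S) = {$, else, read}.
FOLLOW(G): in S→C S G else, G is followed by else with FIRST {else}; in G→K read G, the suffix after G is empty (adds nothing new). Thus FOLLOW(G) = {else}.
FOLLOW(C): in S→C S G else, C is followed by S G else with FIRST {else, read}; in P→else C else, C is followed by else with FIRST {else}. Thus FOLLOW(C) = {else, read}.
FOLLOW(P): in C→P, the suffix after P is empty, so FOLLOW(P) ⊇ FOLLOW(C) = {else, read}. Thus FOLLOW(P) = {else, read}.
FOLLOW(K): in G→K read G, K is followed by read G with FIRST {read}. Thus FOLLOW(K) = {read}.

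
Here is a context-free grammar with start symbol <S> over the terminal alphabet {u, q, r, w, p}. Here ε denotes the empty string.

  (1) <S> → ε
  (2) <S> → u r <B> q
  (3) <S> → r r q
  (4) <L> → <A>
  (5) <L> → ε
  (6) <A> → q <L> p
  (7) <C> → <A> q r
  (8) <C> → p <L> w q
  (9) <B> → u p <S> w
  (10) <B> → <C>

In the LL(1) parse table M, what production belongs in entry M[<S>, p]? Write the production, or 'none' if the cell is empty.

FIRST(<S>): from <S>→ε we get {ε}; from <S>→u r <B> q we get {u}; from <S>→r r q we get {r}. So FIRST(<S>) = {ε, r, u}.
FIRST(<A>): from <A>→q <L> p we get {q}. So FIRST(<A>) = {q}.
FIRST(<L>): from <L>→<A> we get {q}; from <L>→ε we get {ε}. So FIRST(<L>) = {ε, q}.
FIRST(<C>): from <C>→<A> q r we get {q}; from <C>→p <L> w q we get {p}. So FIRST(<C>) = {p, q}.
FIRST(<B>): from <B>→u p <S> w we get {u}; from <B>→<C> we get {p, q}. So FIRST(<B>) = {p, q, u}.
FOLLOW(<S>) includes $ since <S> is the start symbol.
FOLLOW(<S>): in <B>→u p <S> w, <S> is followed by w with FIRST {w}. Thus FOLLOW(<S>) = {$, w}.
For <S> → ε: FIRST(ε) = {ε}, so it goes in M[<S>, t] for t ∈ {}; since ε ∈ FIRST, also for every t ∈ FOLLOW(<S>) = {$, w}.
For <S> → u r <B> q: FIRST(u r <B> q) = {u}, so it goes in M[<S>, t] for t ∈ {u}.
For <S> → r r q: FIRST(r r q) = {r}, so it goes in M[<S>, t] for t ∈ {r}.
None of these place a production in M[<S>, p].

none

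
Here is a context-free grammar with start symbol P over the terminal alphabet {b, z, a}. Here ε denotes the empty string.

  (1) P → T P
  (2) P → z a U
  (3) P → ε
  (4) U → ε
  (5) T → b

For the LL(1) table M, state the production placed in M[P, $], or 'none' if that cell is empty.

P → ε

FIRST(U) = {ε}
FIRST(T) = {b}
FIRST(P) = {ε, b, z}  (via T P)
FOLLOW(P) includes $ since P is the start symbol.
FOLLOW(P): in P→T P, the suffix after P is empty (adds nothing new). Thus FOLLOW(P) = {$}.
For P → T P: FIRST(T P) = {b}, so it goes in M[P, t] for t ∈ {b}.
For P → z a U: FIRST(z a U) = {z}, so it goes in M[P, t] for t ∈ {z}.
For P → ε: FIRST(ε) = {ε}, so it goes in M[P, t] for t ∈ {}; since ε ∈ FIRST, also for every t ∈ FOLLOW(P) = {$}.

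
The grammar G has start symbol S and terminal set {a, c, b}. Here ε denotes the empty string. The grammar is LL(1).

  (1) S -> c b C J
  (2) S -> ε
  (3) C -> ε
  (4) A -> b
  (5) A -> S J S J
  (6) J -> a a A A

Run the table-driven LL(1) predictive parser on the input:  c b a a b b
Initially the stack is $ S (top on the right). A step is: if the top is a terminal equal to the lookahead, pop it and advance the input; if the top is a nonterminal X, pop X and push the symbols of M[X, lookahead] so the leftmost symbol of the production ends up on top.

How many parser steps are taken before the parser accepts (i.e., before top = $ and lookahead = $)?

11

step 1: stack=$ S  input=c b a a b b $  — expand S -> c b C J
step 2: stack=$ J C b c  input=c b a a b b $  — match c
step 3: stack=$ J C b  input=b a a b b $  — match b
step 4: stack=$ J C  input=a a b b $  — expand C -> ε
step 5: stack=$ J  input=a a b b $  — expand J -> a a A A
step 6: stack=$ A A a a  input=a a b b $  — match a
step 7: stack=$ A A a  input=a b b $  — match a
step 8: stack=$ A A  input=b b $  — expand A -> b
step 9: stack=$ A b  input=b b $  — match b
step 10: stack=$ A  input=b $  — expand A -> b
step 11: stack=$ b  input=b $  — match b
Accept reached after 11 steps.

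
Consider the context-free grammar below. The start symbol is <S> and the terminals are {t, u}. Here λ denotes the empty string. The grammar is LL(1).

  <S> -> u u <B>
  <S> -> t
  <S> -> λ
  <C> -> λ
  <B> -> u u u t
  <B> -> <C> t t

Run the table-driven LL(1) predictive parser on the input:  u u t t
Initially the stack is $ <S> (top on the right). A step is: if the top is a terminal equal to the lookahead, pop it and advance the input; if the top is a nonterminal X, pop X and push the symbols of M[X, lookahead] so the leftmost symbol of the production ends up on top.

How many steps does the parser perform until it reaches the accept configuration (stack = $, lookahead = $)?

7

step 1: stack=$ <S>  input=u u t t $  — expand <S> -> u u <B>
step 2: stack=$ <B> u u  input=u u t t $  — match u
step 3: stack=$ <B> u  input=u t t $  — match u
step 4: stack=$ <B>  input=t t $  — expand <B> -> <C> t t
step 5: stack=$ t t <C>  input=t t $  — expand <C> -> λ
step 6: stack=$ t t  input=t t $  — match t
step 7: stack=$ t  input=t $  — match t
Accept reached after 7 steps.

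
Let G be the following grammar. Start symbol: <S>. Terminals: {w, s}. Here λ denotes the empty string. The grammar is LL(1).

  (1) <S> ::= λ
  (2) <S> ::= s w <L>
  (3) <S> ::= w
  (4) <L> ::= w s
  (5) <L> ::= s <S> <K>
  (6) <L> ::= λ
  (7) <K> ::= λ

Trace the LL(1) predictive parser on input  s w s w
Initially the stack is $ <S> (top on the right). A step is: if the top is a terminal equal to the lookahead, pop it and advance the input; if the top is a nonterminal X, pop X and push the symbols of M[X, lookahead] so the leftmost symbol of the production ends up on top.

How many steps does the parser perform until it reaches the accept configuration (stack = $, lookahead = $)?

     Stack        Input      Action
  1  $ <S>        s w s w $  expand <S> ::= s w <L>
  2  $ <L> w s    s w s w $  match s
  3  $ <L> w      w s w $    match w
  4  $ <L>        s w $      expand <L> ::= s <S> <K>
  5  $ <K> <S> s  s w $      match s
  6  $ <K> <S>    w $        expand <S> ::= w
  7  $ <K> w      w $        match w
  8  $ <K>        $          expand <K> ::= λ
Accept reached after 8 steps.

8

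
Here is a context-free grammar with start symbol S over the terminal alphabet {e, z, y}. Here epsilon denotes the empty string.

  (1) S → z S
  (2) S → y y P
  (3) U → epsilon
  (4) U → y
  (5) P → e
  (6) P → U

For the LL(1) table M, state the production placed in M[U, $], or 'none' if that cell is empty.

FIRST(S) = {y, z}
FIRST(U) = {epsilon, y}
FIRST(P) = {epsilon, e, y}  (via U)
FOLLOW(S) includes $ since S is the start symbol.
FOLLOW(P): in S→y y P, the suffix after P is empty, so FOLLOW(P) ⊇ FOLLOW(S) = {$}. Thus FOLLOW(P) = {$}.
FOLLOW(U): in P→U, the suffix after U is empty, so FOLLOW(U) ⊇ FOLLOW(P) = {$}. Thus FOLLOW(U) = {$}.
For U → epsilon: FIRST(epsilon) = {epsilon}, so it goes in M[U, t] for t ∈ {}; since epsilon ∈ FIRST, also for every t ∈ FOLLOW(U) = {$}.
For U → y: FIRST(y) = {y}, so it goes in M[U, t] for t ∈ {y}.

U → epsilon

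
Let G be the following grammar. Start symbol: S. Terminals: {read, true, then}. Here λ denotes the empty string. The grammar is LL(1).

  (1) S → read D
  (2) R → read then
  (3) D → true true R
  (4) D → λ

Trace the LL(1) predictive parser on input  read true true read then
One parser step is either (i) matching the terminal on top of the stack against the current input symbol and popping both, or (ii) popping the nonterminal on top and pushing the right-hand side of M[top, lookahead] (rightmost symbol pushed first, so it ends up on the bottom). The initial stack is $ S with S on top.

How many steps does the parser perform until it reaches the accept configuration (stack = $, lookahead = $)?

     Stack          Input                       Action
  1  $ S            read true true read then $  expand S → read D
  2  $ D read       read true true read then $  match read
  3  $ D            true true read then $       expand D → true true R
  4  $ R true true  true true read then $       match true
  5  $ R true       true read then $            match true
  6  $ R            read then $                 expand R → read then
  7  $ then read    read then $                 match read
  8  $ then         then $                      match then
Accept reached after 8 steps.

8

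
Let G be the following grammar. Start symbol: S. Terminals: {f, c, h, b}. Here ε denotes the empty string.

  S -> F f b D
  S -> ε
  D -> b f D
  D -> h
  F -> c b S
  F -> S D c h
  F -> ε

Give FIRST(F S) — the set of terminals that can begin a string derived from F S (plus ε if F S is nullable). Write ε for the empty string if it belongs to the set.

FIRST(D): from D->b f D we get {b}; from D->h we get {h}. So FIRST(D) = {b, h}.
FIRST(S): from S->F f b D we get {b, c, f, h}; from S->ε we get {ε}. So FIRST(S) = {ε, b, c, f, h}.
FIRST(F): from F->c b S we get {c}; from F->S D c h we get {b, c, f, h}; from F->ε we get {ε}. So FIRST(F) = {ε, b, c, f, h}.
FIRST(F S): take FIRST of each symbol in turn, carrying on past any symbol whose FIRST contains ε; result {ε, b, c, f, h}.

{ε, b, c, f, h}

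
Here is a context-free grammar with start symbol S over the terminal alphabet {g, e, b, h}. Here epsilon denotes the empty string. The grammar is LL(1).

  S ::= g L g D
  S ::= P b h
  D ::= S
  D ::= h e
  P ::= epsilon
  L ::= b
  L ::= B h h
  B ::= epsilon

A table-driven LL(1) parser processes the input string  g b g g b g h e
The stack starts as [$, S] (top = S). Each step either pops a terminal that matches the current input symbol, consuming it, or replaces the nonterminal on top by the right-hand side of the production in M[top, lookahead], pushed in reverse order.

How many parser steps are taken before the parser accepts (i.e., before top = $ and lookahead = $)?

      Stack      Input              Action
   1  $ S        g b g g b g h e $  expand S ::= g L g D
   2  $ D g L g  g b g g b g h e $  match g
   3  $ D g L    b g g b g h e $    expand L ::= b
   4  $ D g b    b g g b g h e $    match b
   5  $ D g      g g b g h e $      match g
   6  $ D        g b g h e $        expand D ::= S
   7  $ S        g b g h e $        expand S ::= g L g D
   8  $ D g L g  g b g h e $        match g
   9  $ D g L    b g h e $          expand L ::= b
  10  $ D g b    b g h e $          match b
  11  $ D g      g h e $            match g
  12  $ D        h e $              expand D ::= h e
  13  $ e h      h e $              match h
  14  $ e        e $                match e
Accept reached after 14 steps.

14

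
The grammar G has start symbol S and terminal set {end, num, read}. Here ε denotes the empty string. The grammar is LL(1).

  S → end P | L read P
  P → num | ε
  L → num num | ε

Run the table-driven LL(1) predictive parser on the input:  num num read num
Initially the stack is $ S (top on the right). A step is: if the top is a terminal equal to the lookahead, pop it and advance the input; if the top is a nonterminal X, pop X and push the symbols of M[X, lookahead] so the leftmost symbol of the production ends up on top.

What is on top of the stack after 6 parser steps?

     Stack             Input               Action
  1  $ S               num num read num $  expand S → L read P
  2  $ P read L        num num read num $  expand L → num num
  3  $ P read num num  num num read num $  match num
  4  $ P read num      num read num $      match num
  5  $ P read          read num $          match read
  6  $ P               num $               expand P → num
Stack after step 6: $ num (top = num).

num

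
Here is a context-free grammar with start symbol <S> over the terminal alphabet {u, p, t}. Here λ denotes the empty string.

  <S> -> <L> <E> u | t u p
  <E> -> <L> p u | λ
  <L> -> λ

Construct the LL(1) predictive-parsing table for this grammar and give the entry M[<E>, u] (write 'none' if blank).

<E> -> λ

FIRST(<L>): from <L>->λ we get {λ}. So FIRST(<L>) = {λ}.
FIRST(<E>): from <E>-><L> p u we get {p}; from <E>->λ we get {λ}. So FIRST(<E>) = {λ, p}.
FIRST(<S>): from <S>-><L> <E> u we get {p, u}; from <S>->t u p we get {t}. So FIRST(<S>) = {p, t, u}.
FOLLOW(<S>) includes $ since <S> is the start symbol.
FOLLOW(<E>): in <S>-><L> <E> u, <E> is followed by u with FIRST {u}. Thus FOLLOW(<E>) = {u}.
For <E> -> <L> p u: FIRST(<L> p u) = {p}, so it goes in M[<E>, t] for t ∈ {p}.
For <E> -> λ: FIRST(λ) = {λ}, so it goes in M[<E>, t] for t ∈ {}; since λ ∈ FIRST, also for every t ∈ FOLLOW(<E>) = {u}.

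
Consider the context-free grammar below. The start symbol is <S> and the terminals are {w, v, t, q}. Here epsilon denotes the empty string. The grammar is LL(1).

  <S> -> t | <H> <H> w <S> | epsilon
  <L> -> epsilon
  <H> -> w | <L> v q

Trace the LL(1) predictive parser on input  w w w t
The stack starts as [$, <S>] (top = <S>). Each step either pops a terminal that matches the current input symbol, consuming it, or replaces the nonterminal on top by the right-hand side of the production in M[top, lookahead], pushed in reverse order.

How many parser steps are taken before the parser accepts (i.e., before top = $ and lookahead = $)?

8

step 1: stack=$ <S>  input=w w w t $  — expand <S> -> <H> <H> w <S>
step 2: stack=$ <S> w <H> <H>  input=w w w t $  — expand <H> -> w
step 3: stack=$ <S> w <H> w  input=w w w t $  — match w
step 4: stack=$ <S> w <H>  input=w w t $  — expand <H> -> w
step 5: stack=$ <S> w w  input=w w t $  — match w
step 6: stack=$ <S> w  input=w t $  — match w
step 7: stack=$ <S>  input=t $  — expand <S> -> t
step 8: stack=$ t  input=t $  — match t
Accept reached after 8 steps.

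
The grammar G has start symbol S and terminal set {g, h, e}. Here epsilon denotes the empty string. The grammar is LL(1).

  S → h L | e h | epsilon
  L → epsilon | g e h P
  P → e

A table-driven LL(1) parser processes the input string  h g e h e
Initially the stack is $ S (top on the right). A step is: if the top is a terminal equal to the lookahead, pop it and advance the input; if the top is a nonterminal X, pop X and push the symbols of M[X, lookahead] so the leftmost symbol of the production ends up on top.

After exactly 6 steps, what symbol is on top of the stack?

P

     Stack      Input        Action
  1  $ S        h g e h e $  expand S → h L
  2  $ L h      h g e h e $  match h
  3  $ L        g e h e $    expand L → g e h P
  4  $ P h e g  g e h e $    match g
  5  $ P h e    e h e $      match e
  6  $ P h      h e $        match h
Stack after step 6: $ P (top = P).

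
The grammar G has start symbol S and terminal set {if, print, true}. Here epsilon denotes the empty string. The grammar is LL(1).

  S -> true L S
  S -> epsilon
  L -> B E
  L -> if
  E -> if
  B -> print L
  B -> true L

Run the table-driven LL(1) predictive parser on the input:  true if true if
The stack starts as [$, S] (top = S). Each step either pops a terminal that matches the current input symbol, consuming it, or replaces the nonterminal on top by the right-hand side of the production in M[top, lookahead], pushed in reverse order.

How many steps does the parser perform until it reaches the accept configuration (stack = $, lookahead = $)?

9

     Stack       Input              Action
  1  $ S         true if true if $  expand S -> true L S
  2  $ S L true  true if true if $  match true
  3  $ S L       if true if $       expand L -> if
  4  $ S if      if true if $       match if
  5  $ S         true if $          expand S -> true L S
  6  $ S L true  true if $          match true
  7  $ S L       if $               expand L -> if
  8  $ S if      if $               match if
  9  $ S         $                  expand S -> epsilon
Accept reached after 9 steps.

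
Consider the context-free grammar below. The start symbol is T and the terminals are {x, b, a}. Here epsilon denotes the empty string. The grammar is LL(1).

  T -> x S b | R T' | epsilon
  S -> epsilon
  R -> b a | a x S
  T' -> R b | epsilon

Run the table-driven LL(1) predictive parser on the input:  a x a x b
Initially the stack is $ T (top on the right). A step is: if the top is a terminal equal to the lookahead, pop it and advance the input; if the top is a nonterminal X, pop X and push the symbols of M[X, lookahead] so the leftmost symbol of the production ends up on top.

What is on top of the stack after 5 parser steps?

T'

step 1: stack=$ T  input=a x a x b $  — expand T -> R T'
step 2: stack=$ T' R  input=a x a x b $  — expand R -> a x S
step 3: stack=$ T' S x a  input=a x a x b $  — match a
step 4: stack=$ T' S x  input=x a x b $  — match x
step 5: stack=$ T' S  input=a x b $  — expand S -> epsilon
Stack after step 5: $ T' (top = T').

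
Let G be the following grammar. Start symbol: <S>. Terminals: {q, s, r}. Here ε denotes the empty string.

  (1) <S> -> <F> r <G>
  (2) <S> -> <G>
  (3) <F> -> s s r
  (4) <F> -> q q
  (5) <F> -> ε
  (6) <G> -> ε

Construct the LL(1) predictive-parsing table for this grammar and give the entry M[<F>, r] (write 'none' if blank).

FIRST(<F>) = {ε, q, s}
FIRST(<G>) = {ε}
FIRST(<S>) = {ε, q, r, s}  (via <F> r <G>, <G>)
FOLLOW(<S>) includes $ since <S> is the start symbol.
FOLLOW(<F>): in <S>-><F> r <G>, <F> is followed by r <G> with FIRST {r}. Thus FOLLOW(<F>) = {r}.
For <F> -> s s r: FIRST(s s r) = {s}, so it goes in M[<F>, t] for t ∈ {s}.
For <F> -> q q: FIRST(q q) = {q}, so it goes in M[<F>, t] for t ∈ {q}.
For <F> -> ε: FIRST(ε) = {ε}, so it goes in M[<F>, t] for t ∈ {}; since ε ∈ FIRST, also for every t ∈ FOLLOW(<F>) = {r}.

<F> -> ε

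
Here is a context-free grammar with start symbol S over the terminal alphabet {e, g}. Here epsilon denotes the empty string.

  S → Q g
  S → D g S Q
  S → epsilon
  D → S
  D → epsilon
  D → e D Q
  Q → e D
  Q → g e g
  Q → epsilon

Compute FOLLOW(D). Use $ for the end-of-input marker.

FIRST(Q): from Q→e D we get {e}; from Q→g e g we get {g}; from Q→epsilon we get {epsilon}. So FIRST(Q) = {epsilon, e, g}.
FIRST(S): from S→Q g we get {e, g}; from S→D g S Q we get {e, g}; from S→epsilon we get {epsilon}. So FIRST(S) = {epsilon, e, g}.
FIRST(D): from D→S we get {epsilon, e, g}; from D→epsilon we get {epsilon}; from D→e D Q we get {e}. So FIRST(D) = {epsilon, e, g}.
FOLLOW(S) includes $ since S is the start symbol.
FOLLOW(S): in S→D g S Q, S is followed by Q with FIRST {epsilon, e, g}; in S→D g S Q, the suffix after S is nullable (adds nothing new); in D→S, the suffix after S is empty, so FOLLOW(S) ⊇ FOLLOW(D) = {$, e, g}. Thus FOLLOW(S) = {$, e, g}.
FOLLOW(D): in S→D g S Q, D is followed by g S Q with FIRST {g}; in D→e D Q, D is followed by Q with FIRST {epsilon, e, g}; in D→e D Q, the suffix after D is nullable (adds nothing new); in Q→e D, the suffix after D is empty, so FOLLOW(D) ⊇ FOLLOW(Q) = {$, e, g}. Thus FOLLOW(D) = {$, e, g}.
FOLLOW(Q): in S→Q g, Q is followed by g with FIRST {g}; in S→D g S Q, the suffix after Q is empty, so FOLLOW(Q) ⊇ FOLLOW(S) = {$, e, g}; in D→e D Q, the suffix after Q is empty, so FOLLOW(Q) ⊇ FOLLOW(D) = {$, e, g}. Thus FOLLOW(Q) = {$, e, g}.

{$, e, g}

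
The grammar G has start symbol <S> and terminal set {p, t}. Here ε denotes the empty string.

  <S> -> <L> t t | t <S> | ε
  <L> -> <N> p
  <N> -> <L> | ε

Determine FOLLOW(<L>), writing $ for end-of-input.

{p, t}

FIRST(<S>) = {ε, p, t}  (via <L> t t)
FIRST(<L>) = {p}  (via <N> p)
FIRST(<N>) = {ε, p}  (via <L>)
FOLLOW(<S>) includes $ since <S> is the start symbol.
FOLLOW(<S>): in <S>->t <S>, the suffix after <S> is empty (adds nothing new). Thus FOLLOW(<S>) = {$}.
FOLLOW(<N>): in <L>-><N> p, <N> is followed by p with FIRST {p}. Thus FOLLOW(<N>) = {p}.
FOLLOW(<L>): in <S>-><L> t t, <L> is followed by t t with FIRST {t}; in <N>-><L>, the suffix after <L> is empty, so FOLLOW(<L>) ⊇ FOLLOW(<N>) = {p}. Thus FOLLOW(<L>) = {p, t}.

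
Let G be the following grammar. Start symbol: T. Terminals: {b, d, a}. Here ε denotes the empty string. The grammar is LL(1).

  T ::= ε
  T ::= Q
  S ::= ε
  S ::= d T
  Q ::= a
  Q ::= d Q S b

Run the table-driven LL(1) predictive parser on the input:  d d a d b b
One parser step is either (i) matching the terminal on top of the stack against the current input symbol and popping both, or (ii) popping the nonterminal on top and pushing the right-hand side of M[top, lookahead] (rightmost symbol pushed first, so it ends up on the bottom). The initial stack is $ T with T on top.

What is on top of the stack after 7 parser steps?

S

step 1: stack=$ T  input=d d a d b b $  — expand T ::= Q
step 2: stack=$ Q  input=d d a d b b $  — expand Q ::= d Q S b
step 3: stack=$ b S Q d  input=d d a d b b $  — match d
step 4: stack=$ b S Q  input=d a d b b $  — expand Q ::= d Q S b
step 5: stack=$ b S b S Q d  input=d a d b b $  — match d
step 6: stack=$ b S b S Q  input=a d b b $  — expand Q ::= a
step 7: stack=$ b S b S a  input=a d b b $  — match a
Stack after step 7: $ b S b S (top = S).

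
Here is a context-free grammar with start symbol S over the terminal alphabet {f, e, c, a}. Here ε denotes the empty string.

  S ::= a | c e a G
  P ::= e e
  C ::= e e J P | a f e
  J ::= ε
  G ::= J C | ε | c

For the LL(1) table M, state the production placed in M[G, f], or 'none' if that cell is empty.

FIRST(S) = {a, c}
FIRST(P) = {e}
FIRST(C) = {a, e}
FIRST(J) = {ε}
FIRST(G) = {ε, a, c, e}  (via J C)
FOLLOW(S) includes $ since S is the start symbol.
FOLLOW(S): S appears on no right-hand side. Thus FOLLOW(S) = {$}.
FOLLOW(G): in S::=c e a G, the suffix after G is empty, so FOLLOW(G) ⊇ FOLLOW(S) = {$}. Thus FOLLOW(G) = {$}.
For G ::= J C: FIRST(J C) = {a, e}, so it goes in M[G, t] for t ∈ {a, e}.
For G ::= ε: FIRST(ε) = {ε}, so it goes in M[G, t] for t ∈ {}; since ε ∈ FIRST, also for every t ∈ FOLLOW(G) = {$}.
For G ::= c: FIRST(c) = {c}, so it goes in M[G, t] for t ∈ {c}.
None of these place a production in M[G, f].

none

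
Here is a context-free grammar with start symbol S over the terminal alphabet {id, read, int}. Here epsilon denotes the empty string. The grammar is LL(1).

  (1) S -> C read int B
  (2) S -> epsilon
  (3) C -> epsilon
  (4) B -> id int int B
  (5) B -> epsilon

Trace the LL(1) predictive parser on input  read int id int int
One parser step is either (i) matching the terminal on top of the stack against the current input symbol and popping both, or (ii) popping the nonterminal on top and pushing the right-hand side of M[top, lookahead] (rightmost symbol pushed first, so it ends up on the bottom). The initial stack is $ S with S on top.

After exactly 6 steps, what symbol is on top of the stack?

step 1: stack=$ S  input=read int id int int $  — expand S -> C read int B
step 2: stack=$ B int read C  input=read int id int int $  — expand C -> epsilon
step 3: stack=$ B int read  input=read int id int int $  — match read
step 4: stack=$ B int  input=int id int int $  — match int
step 5: stack=$ B  input=id int int $  — expand B -> id int int B
step 6: stack=$ B int int id  input=id int int $  — match id
Stack after step 6: $ B int int (top = int).

int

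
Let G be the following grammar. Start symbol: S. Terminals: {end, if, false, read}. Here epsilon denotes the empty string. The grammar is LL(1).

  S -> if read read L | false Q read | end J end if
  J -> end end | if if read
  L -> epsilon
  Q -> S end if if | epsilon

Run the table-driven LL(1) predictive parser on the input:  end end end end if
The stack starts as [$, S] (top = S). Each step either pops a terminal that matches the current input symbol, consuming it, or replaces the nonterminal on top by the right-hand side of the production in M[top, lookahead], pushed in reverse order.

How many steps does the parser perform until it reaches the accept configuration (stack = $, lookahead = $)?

step 1: stack=$ S  input=end end end end if $  — expand S -> end J end if
step 2: stack=$ if end J end  input=end end end end if $  — match end
step 3: stack=$ if end J  input=end end end if $  — expand J -> end end
step 4: stack=$ if end end end  input=end end end if $  — match end
step 5: stack=$ if end end  input=end end if $  — match end
step 6: stack=$ if end  input=end if $  — match end
step 7: stack=$ if  input=if $  — match if
Accept reached after 7 steps.

7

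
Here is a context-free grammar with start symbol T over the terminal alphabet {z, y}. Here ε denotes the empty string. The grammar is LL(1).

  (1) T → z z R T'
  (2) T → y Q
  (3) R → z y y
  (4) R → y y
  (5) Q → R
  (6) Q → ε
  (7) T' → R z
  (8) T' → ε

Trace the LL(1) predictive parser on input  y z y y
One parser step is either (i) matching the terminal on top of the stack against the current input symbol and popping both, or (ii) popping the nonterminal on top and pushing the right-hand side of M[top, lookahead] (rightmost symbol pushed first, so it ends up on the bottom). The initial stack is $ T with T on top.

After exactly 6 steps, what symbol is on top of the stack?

y

     Stack    Input      Action
  1  $ T      y z y y $  expand T → y Q
  2  $ Q y    y z y y $  match y
  3  $ Q      z y y $    expand Q → R
  4  $ R      z y y $    expand R → z y y
  5  $ y y z  z y y $    match z
  6  $ y y    y y $      match y
Stack after step 6: $ y (top = y).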